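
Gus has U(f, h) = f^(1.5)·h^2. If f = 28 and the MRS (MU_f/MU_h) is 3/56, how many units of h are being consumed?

MU_f = 1.5·√f·h^2 and MU_h = 2·f^(1.5)·h.
MRS = MU_f/MU_h = (0.75)·h/f.
Substitute f = 28: MRS = h/(112/3). Setting h/(112/3) = 3/56 gives h = (3/56)·(112/3) = 2.

h = 2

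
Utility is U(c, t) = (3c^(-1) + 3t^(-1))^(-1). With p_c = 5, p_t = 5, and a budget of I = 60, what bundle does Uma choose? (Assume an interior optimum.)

c* = 6, t* = 6

For CES with ρ = -1, MRS = (t/c)^2.
Tangency: set MRS = p_c/p_t = 5/5 = 1.
So (t/c)^2 = 1; taking the square root, t/c = 1, i.e. t = c.
Substitute into the budget 5·c + 5·t = 60: 10·c = 60, so c* = 6 and t* = 6.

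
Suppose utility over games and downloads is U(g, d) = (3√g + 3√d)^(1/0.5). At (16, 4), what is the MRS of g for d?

For CES with ρ = 0.5, MRS = √(d/g).
At (16, 4): MRS = 0.5.
So at (16, 4) the consumer would give up 0.5 units of d for one more unit of g.

MRS = 0.5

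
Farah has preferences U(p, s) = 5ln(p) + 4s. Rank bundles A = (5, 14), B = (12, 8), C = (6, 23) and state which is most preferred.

Bundle C

Evaluate utility at each bundle:
U(A) = 64.047.
U(B) = 44.425.
U(C) = 100.959.
Highest utility is C, so C ≻ A ≻ B.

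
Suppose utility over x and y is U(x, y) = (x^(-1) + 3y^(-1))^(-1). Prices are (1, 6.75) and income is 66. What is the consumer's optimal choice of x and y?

For CES with ρ = -1, MRS = (1/3)·(y/x)^2.
Tangency: set MRS = p_x/p_y = 1/6.75 = 4/27.
So (y/x)^2 = 4/9; taking the square root, y/x = 2/3, i.e. y = (2/3)·x.
Substitute into the budget 1·x + 6.75·y = 66: 5.5·x = 66, so x* = 12 and y* = (2/3)·12 = 8.

x* = 12, y* = 8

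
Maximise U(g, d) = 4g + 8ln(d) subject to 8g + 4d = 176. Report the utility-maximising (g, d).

MU_g = 4, MU_d = 8/d.
MRS = 4 ÷ (8/d).
Tangency: set MRS = p_g/p_d = 8/4 = 2.
MRS depends only on d: 0.5·d = 2 ⇒ d* = 2/0.5 = 4.
From the budget, 8·g = 176 − 4·4 = 160, so g* = 20.

g* = 20, d* = 4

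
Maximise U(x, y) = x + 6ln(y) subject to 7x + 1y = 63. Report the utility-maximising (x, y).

MU_x = 1, MU_y = 6/y.
MRS = 1 ÷ (6/y).
Tangency: set MRS = p_x/p_y = 7/1 = 7.
MRS depends only on y: (1/6)·y = 7 ⇒ y* = 7/(1/6) = 42.
From the budget, 7·x = 63 − 1·42 = 21, so x* = 3.

x* = 3, y* = 42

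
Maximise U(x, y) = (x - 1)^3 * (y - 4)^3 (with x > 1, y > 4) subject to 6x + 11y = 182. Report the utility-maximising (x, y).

MU_x = 3·(x−1)^2·(y−4)^3, MU_y = 3·(x−1)^3·(y−4)^2.
MRS = (y−4)/(x−1).
Tangency: set MRS = p_x/p_y = 6/11.
So (y − 4)/(x − 1) = 6/11, i.e. (y − 4) = (6/11)·(x − 1).
Rewrite the budget in excess-of-subsistence terms: 6·(x − 1) + 11·(y − 4) = 182 − 6·1 − 11·4 = 132.
Substituting, 12·(x − 1) = 132, so x − 1 = 11 and x* = 12.
Then y − 4 = (6/11)·11 = 6, so y* = 10.

x* = 12, y* = 10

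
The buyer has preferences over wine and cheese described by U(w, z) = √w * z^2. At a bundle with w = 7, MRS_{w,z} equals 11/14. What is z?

z = 22

MU_w = 0.5·w^(-0.5)·z^2 and MU_z = 2·√w·z.
MRS = MU_w/MU_z = (0.25)·z/w.
Substitute w = 7: MRS = z/28. Setting z/28 = 11/14 gives z = (11/14)·28 = 22.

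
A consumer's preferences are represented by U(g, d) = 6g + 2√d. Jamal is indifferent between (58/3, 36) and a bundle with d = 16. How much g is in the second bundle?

g = 20

U(58/3, 36) = 128.
Set U(g, 16) = 128 and solve.
With d = 16: √16 = 4, so 6g = 128 − 2·4 = 120 and g = 20.
Check: U(20, 16) = 128.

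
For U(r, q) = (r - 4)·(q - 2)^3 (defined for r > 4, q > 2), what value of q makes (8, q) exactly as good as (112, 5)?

q = 11

U(112, 5) = 2916.
Set U(8, q) = 2916 and solve.
With r = 8: (8 − 4) = 4, so (q − 2)^3 = 2916/4 = 729.
Taking the cube root (with q > 2): q − 2 = 9, so q = 11.
Check: U(8, 11) = 2916.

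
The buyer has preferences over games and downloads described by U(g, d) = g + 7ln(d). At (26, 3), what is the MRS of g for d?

MRS = 3/7

MU_g = 1, MU_d = 7/d.
MRS = 1 ÷ (7/d).
At (26, 3): MRS = 3/7.
That is, one extra unit of g is worth 3/7 units of d at the margin.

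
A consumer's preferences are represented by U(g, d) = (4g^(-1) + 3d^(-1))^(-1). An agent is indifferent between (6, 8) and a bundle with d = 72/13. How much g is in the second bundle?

g = 8

U depends on (g, d) only through S = 4g^(-1) + 3d^(-1), so equal utility means equal S. At (6, 8): S = 25/24.
With d = 72/13: 3·(72/13)^(-1) = 13/24, so 4g^(-1) = 25/24 − 13/24 = 0.5, i.e. g^(-1) = 0.125.
Hence g = 1/0.125 = 8.
Check: U(8, 72/13) = 0.96.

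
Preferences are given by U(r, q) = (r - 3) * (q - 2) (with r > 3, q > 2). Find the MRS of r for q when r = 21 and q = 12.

MRS = 5/9

MU_r = (q−2), MU_q = (r−3).
MRS = (q−2)/(r−3).
At (21, 12): MRS = 5/9.
That is, one extra unit of r is worth 5/9 units of q at the margin.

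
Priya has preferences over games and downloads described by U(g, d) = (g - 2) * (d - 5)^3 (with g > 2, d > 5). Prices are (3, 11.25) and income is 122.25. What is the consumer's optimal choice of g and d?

g* = 7, d* = 9

MU_g = (d−5)^3, MU_d = 3·(g−2)·(d−5)^2.
MRS = (1/3)·(d−5)/(g−2).
Tangency: set MRS = p_g/p_d = 3/11.25 = 4/15.
So (1/3)·(d − 5)/(g − 2) = 4/15, i.e. (d − 5) = 0.8·(g − 2).
Rewrite the budget in excess-of-subsistence terms: 3·(g − 2) + 11.25·(d − 5) = 122.25 − 3·2 − 11.25·5 = 60.
Substituting, 12·(g − 2) = 60, so g − 2 = 5 and g* = 7.
Then d − 5 = 0.8·5 = 4, so d* = 9.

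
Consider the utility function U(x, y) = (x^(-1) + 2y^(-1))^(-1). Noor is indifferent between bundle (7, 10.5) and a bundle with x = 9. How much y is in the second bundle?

y = 9

U depends on (x, y) only through S = x^(-1) + 2y^(-1), so equal utility means equal S. At (7, 10.5): S = 1/3.
With x = 9: 9^(-1) = 1/9, so 2y^(-1) = 1/3 − 1/9 = 2/9, i.e. y^(-1) = 1/9.
Hence y = 1/(1/9) = 9.
Check: U(9, 9) = 3.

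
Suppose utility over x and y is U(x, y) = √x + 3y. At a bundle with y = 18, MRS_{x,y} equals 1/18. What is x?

MU_x = 1/(2√x), MU_y = 3.
MRS = 1/(2√x) ÷ 3.
MRS depends only on x: (1/6)/√x = 1/18 ⇒ √x = (1/6)/(1/18) = 3 ⇒ x = 9.

x = 9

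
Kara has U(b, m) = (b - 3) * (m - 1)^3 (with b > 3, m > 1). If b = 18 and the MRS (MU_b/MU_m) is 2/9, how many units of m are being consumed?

MU_b = (m−1)^3, MU_m = 3·(b−3)·(m−1)^2.
MRS = (1/3)·(m−1)/(b−3).
Substitute b = 18: MRS = (m − 1)/45. Setting this equal to 2/9 gives m − 1 = (2/9)·45 = 10, so m = 11.

m = 11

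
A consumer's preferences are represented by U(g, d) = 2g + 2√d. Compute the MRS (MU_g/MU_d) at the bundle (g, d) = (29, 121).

MU_g = 2, MU_d = 2/(2√d).
MRS = 2 ÷ (2/(2√d)).
At (29, 121): MRS = 22.
The indifference curve has slope −22 at this bundle.

MRS = 22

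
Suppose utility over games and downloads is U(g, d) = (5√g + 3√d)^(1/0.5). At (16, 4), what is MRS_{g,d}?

For CES with ρ = 0.5, MRS = (5/3)·√(d/g).
At (16, 4): MRS = 5/6.
That is, one extra unit of g is worth 5/6 units of d at the margin.

MRS = 5/6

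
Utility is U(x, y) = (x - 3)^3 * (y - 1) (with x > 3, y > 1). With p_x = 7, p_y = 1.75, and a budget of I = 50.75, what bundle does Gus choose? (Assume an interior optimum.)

MU_x = 3·(x−3)^2·(y−1), MU_y = (x−3)^3.
MRS = (3/1)·(y−1)/(x−3).
Tangency: set MRS = p_x/p_y = 7/1.75 = 4.
So (3/1)·(y − 1)/(x − 3) = 4, i.e. (y − 1) = (4/3)·(x − 3).
Rewrite the budget in excess-of-subsistence terms: 7·(x − 3) + 1.75·(y − 1) = 50.75 − 7·3 − 1.75·1 = 28.
Substituting, (28/3)·(x − 3) = 28, so x − 3 = 3 and x* = 6.
Then y − 1 = (4/3)·3 = 4, so y* = 5.

x* = 6, y* = 5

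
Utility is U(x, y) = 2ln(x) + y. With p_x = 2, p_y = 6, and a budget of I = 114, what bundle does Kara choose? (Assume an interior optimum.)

x* = 6, y* = 17

MU_x = 2/x, MU_y = 1.
MRS = 2/x ÷ 1.
Tangency: set MRS = p_x/p_y = 2/6 = 1/3.
MRS depends only on x: 2/x = 1/3 ⇒ x* = 2/(1/3) = 6.
From the budget, 6·y = 114 − 2·6 = 102, so y* = 17.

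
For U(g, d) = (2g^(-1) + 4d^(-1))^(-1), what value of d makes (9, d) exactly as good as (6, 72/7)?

U depends on (g, d) only through S = 2g^(-1) + 4d^(-1), so equal utility means equal S. At (6, 72/7): S = 13/18.
With g = 9: 2·9^(-1) = 2/9, so 4d^(-1) = 13/18 − 2/9 = 0.5, i.e. d^(-1) = 0.125.
Hence d = 1/0.125 = 8.
Check: U(9, 8) = 1.3846.

d = 8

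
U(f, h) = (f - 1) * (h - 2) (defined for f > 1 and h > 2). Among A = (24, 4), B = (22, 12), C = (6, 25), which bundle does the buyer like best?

Evaluate utility at each bundle:
U(A) = 46.
U(B) = 210.
U(C) = 115.
Highest utility is B, so B ≻ C ≻ A.

Bundle B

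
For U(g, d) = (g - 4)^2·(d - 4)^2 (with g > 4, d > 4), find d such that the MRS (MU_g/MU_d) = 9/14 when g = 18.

MU_g = 2·(g−4)·(d−4)^2, MU_d = 2·(g−4)^2·(d−4).
MRS = (d−4)/(g−4).
Substitute g = 18: MRS = (d − 4)/14. Setting this equal to 9/14 gives d − 4 = (9/14)·14 = 9, so d = 13.

d = 13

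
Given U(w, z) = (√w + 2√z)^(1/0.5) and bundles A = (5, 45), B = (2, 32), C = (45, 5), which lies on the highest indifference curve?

Bundle A

Evaluate utility at each bundle:
U(A) = 245.000.
U(B) = 162.000.
U(C) = 125.000.
Highest utility is A, so A ≻ B ≻ C.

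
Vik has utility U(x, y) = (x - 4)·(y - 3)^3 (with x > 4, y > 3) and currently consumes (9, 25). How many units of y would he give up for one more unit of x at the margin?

MU_x = (y−3)^3, MU_y = 3·(x−4)·(y−3)^2.
MRS = (1/3)·(y−3)/(x−4).
At (9, 25): MRS = 22/15.
The indifference curve has slope −22/15 at this bundle.

MRS = 22/15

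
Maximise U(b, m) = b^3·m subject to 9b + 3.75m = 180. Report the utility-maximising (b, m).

MU_b = 3·b^2·m and MU_m = b^3.
MRS = MU_b/MU_m = (3/1)·m/b.
Tangency: set MRS = p_b/p_m = 9/3.75 = 2.4.
So (3/1)·m/b = 2.4, i.e. m = 0.8·b.
Substitute into the budget 9·b + 3.75·m = 180: 12·b = 180, so b* = 15.
Then m* = 0.8·15 = 12.

b* = 15, m* = 12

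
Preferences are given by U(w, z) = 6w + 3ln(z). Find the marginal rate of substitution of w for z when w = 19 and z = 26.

MRS = 52

MU_w = 6, MU_z = 3/z.
MRS = 6 ÷ (3/z).
At (19, 26): MRS = 52.
So at (19, 26) the consumer would give up 52 units of z for one more unit of w.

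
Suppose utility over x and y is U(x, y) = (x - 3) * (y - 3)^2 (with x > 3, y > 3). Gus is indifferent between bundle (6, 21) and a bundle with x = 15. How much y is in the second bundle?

U(6, 21) = 972.
Set U(15, y) = 972 and solve.
With x = 15: (15 − 3) = 12, so (y − 3)^2 = 972/12 = 81.
Taking the square root (with y > 3): y − 3 = 9, so y = 12.
Check: U(15, 12) = 972.

y = 12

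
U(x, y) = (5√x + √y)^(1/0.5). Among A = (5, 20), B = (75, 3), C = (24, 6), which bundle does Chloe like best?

Bundle B

Evaluate utility at each bundle:
U(A) = 245.000.
U(B) = 2028.000.
U(C) = 726.000.
Highest utility is B, so B ≻ C ≻ A.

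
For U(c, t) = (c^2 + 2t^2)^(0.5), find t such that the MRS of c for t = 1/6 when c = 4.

t = 12

For CES with ρ = 2, MRS = (1/2)·(t/c)^(-1).
Setting (1/2)·(t/4)^(-1) = 1/6 gives (t/4)^(-1) = 1/3, so t/4 = 3 and t = 12.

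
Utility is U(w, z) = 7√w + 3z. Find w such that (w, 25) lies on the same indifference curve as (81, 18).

U(81, 18) = 117.
Set U(w, 25) = 117 and solve.
With z = 25: 7√w = 117 − 3·25 = 42, so √w = 6 and w = 36.
Check: U(36, 25) = 117.

w = 36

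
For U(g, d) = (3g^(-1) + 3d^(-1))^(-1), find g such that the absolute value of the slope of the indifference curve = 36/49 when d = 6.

For CES with ρ = -1, MRS = (d/g)^2.
Setting (6/g)^2 = 36/49 gives 6/g = 6/7 and g = 7.

g = 7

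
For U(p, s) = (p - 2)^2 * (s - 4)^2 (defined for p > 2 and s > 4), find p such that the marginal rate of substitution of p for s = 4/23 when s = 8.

p = 25

MU_p = 2·(p−2)·(s−4)^2, MU_s = 2·(p−2)^2·(s−4).
MRS = (s−4)/(p−2).
Substitute s = 8: MRS = 4/(p − 2). Setting this equal to 4/23 gives p − 2 = 4/(4/23) = 23, so p = 25.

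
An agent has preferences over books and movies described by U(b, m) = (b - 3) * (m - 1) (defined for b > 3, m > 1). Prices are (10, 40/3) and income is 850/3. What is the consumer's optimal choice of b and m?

b* = 15, m* = 10

MU_b = (m−1), MU_m = (b−3).
MRS = (m−1)/(b−3).
Tangency: set MRS = p_b/p_m = 10/(40/3) = 0.75.
So (m − 1)/(b − 3) = 0.75, i.e. (m − 1) = 0.75·(b − 3).
Rewrite the budget in excess-of-subsistence terms: 10·(b − 3) + (40/3)·(m − 1) = 850/3 − 10·3 − (40/3)·1 = 240.
Substituting, 20·(b − 3) = 240, so b − 3 = 12 and b* = 15.
Then m − 1 = 0.75·12 = 9, so m* = 10.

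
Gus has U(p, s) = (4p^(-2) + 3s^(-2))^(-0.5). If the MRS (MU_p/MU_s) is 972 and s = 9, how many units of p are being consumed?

p = 1

For CES with ρ = -2, MRS = (4/3)·(s/p)^3.
Setting (4/3)·(9/p)^3 = 972 gives (9/p)^3 = 729, so 9/p = 9 and p = 1.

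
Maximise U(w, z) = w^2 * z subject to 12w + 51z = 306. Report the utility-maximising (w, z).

w* = 17, z* = 2

MU_w = 2·w·z and MU_z = w^2.
MRS = MU_w/MU_z = (2/1)·z/w.
Tangency: set MRS = p_w/p_z = 12/51 = 4/17.
So (2/1)·z/w = 4/17, i.e. z = (2/17)·w.
Substitute into the budget 12·w + 51·z = 306: 18·w = 306, so w* = 17.
Then z* = (2/17)·17 = 2.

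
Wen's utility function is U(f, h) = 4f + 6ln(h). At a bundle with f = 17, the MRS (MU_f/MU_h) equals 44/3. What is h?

h = 22

MU_f = 4, MU_h = 6/h.
MRS = 4 ÷ (6/h).
MRS depends only on h: (2/3)·h = 44/3 ⇒ h = (44/3)/(2/3) = 22.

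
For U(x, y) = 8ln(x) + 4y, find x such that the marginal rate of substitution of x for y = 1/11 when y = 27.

x = 22

MU_x = 8/x, MU_y = 4.
MRS = 8/x ÷ 4.
MRS depends only on x: 2/x = 1/11 ⇒ x = 2/(1/11) = 22.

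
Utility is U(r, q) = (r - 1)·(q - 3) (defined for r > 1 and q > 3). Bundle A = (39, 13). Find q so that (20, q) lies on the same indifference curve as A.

U(39, 13) = 380.
Set U(20, q) = 380 and solve.
With r = 20: (20 − 1) = 19, so (q − 3) = 380/19 = 20.
So q = 3 + 20 = 23.
Check: U(20, 23) = 380.

q = 23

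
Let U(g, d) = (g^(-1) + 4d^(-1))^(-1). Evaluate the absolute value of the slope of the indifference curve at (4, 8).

MRS = 1

For CES with ρ = -1, MRS = (1/4)·(d/g)^2.
At (4, 8): MRS = 1.
That is, one extra unit of g is worth 1 units of d at the margin.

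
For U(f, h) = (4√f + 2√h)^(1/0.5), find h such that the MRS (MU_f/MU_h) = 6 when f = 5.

h = 45

For CES with ρ = 0.5, MRS = (4/2)·√(h/f).
Setting (4/2)·√(h/5) = 6 gives √(h/5) = 3, so h/5 = 9 and h = 45.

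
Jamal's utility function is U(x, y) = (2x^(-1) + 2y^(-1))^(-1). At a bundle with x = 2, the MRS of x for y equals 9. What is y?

For CES with ρ = -1, MRS = (y/x)^2.
Setting (y/2)^2 = 9 gives y/2 = 3 and y = 6.

y = 6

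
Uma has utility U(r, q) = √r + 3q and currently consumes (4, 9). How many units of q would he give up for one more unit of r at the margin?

MRS = 1/12

MU_r = 1/(2√r), MU_q = 3.
MRS = 1/(2√r) ÷ 3.
At (4, 9): MRS = 1/12.
So at (4, 9) the consumer would give up 1/12 units of q for one more unit of r.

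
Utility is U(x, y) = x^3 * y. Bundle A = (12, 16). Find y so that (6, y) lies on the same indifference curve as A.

y = 128

U(12, 16) = 27648.
Set U(6, y) = 27648 and solve.
With x = 6: 6^3 = 216, so y = 27648/216 = 128.
Check: U(6, 128) = 27648.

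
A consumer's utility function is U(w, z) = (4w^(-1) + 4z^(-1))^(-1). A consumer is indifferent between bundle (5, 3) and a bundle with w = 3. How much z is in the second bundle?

z = 5

U depends on (w, z) only through S = 4w^(-1) + 4z^(-1), so equal utility means equal S. At (5, 3): S = 32/15.
With w = 3: 4·3^(-1) = 4/3, so 4z^(-1) = 32/15 − 4/3 = 0.8, i.e. z^(-1) = 0.2.
Hence z = 1/0.2 = 5.
Check: U(3, 5) = 0.4688.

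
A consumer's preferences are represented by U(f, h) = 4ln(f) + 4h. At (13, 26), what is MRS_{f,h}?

MRS = 1/13

MU_f = 4/f, MU_h = 4.
MRS = 4/f ÷ 4.
At (13, 26): MRS = 1/13.
So at (13, 26) the consumer would give up 1/13 units of h for one more unit of f.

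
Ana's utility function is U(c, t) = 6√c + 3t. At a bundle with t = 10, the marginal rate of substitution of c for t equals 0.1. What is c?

c = 100

MU_c = 6/(2√c), MU_t = 3.
MRS = 6/(2√c) ÷ 3.
MRS depends only on c: 1/√c = 0.1 ⇒ √c = 1/0.1 = 10 ⇒ c = 100.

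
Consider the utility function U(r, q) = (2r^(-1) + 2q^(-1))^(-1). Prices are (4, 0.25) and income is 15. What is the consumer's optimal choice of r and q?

r* = 3, q* = 12

For CES with ρ = -1, MRS = (q/r)^2.
Tangency: set MRS = p_r/p_q = 4/0.25 = 16.
So (q/r)^2 = 16; taking the square root, q/r = 4, i.e. q = 4·r.
Substitute into the budget 4·r + 0.25·q = 15: 5·r = 15, so r* = 3 and q* = 4·3 = 12.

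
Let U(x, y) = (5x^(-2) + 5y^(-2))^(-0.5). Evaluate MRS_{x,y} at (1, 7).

MRS = 343

For CES with ρ = -2, MRS = (y/x)^3.
At (1, 7): MRS = 343.
The indifference curve has slope −343 at this bundle.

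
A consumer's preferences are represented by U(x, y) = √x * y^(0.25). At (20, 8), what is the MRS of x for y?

MRS = 0.8

MU_x = 0.5·x^(-0.5)·y^(0.25) and MU_y = 0.25·√x·y^(-0.75).
MRS = MU_x/MU_y = (2)·y/x.
At (20, 8): MRS = 0.8.
So at (20, 8) the consumer would give up 0.8 units of y for one more unit of x.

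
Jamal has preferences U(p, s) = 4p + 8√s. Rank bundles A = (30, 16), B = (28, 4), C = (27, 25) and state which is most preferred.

Evaluate utility at each bundle:
U(A) = 152.000.
U(B) = 128.000.
U(C) = 148.000.
Highest utility is A, so A ≻ C ≻ B.

Bundle A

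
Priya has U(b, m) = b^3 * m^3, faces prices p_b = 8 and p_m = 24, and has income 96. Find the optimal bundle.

MU_b = 3·b^2·m^3 and MU_m = 3·b^3·m^2.
MRS = MU_b/MU_m = m/b.
Tangency: set MRS = p_b/p_m = 8/24 = 1/3.
So m/b = 1/3, i.e. m = (1/3)·b.
Substitute into the budget 8·b + 24·m = 96: 16·b = 96, so b* = 6.
Then m* = (1/3)·6 = 2.

b* = 6, m* = 2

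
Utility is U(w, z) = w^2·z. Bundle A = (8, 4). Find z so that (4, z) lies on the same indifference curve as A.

U(8, 4) = 256.
Set U(4, z) = 256 and solve.
With w = 4: 4^2 = 16, so z = 256/16 = 16.
Check: U(4, 16) = 256.

z = 16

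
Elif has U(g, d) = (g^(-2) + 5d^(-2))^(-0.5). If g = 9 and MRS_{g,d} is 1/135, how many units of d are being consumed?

For CES with ρ = -2, MRS = (1/5)·(d/g)^3.
Setting (1/5)·(d/9)^3 = 1/135 gives (d/9)^3 = 1/27, so d/9 = 1/3 and d = 3.

d = 3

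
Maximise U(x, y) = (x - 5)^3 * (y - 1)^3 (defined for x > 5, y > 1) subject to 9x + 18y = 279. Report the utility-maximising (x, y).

MU_x = 3·(x−5)^2·(y−1)^3, MU_y = 3·(x−5)^3·(y−1)^2.
MRS = (y−1)/(x−5).
Tangency: set MRS = p_x/p_y = 9/18 = 0.5.
So (y − 1)/(x − 5) = 0.5, i.e. (y − 1) = 0.5·(x − 5).
Rewrite the budget in excess-of-subsistence terms: 9·(x − 5) + 18·(y − 1) = 279 − 9·5 − 18·1 = 216.
Substituting, 18·(x − 5) = 216, so x − 5 = 12 and x* = 17.
Then y − 1 = 0.5·12 = 6, so y* = 7.

x* = 17, y* = 7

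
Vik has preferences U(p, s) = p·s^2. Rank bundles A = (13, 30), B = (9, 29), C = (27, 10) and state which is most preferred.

Evaluate utility at each bundle:
U(A) = 11700.
U(B) = 7569.
U(C) = 2700.
Highest utility is A, so A ≻ B ≻ C.

Bundle A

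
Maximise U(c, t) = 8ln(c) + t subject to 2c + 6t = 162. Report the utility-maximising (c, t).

c* = 24, t* = 19

MU_c = 8/c, MU_t = 1.
MRS = 8/c ÷ 1.
Tangency: set MRS = p_c/p_t = 2/6 = 1/3.
MRS depends only on c: 8/c = 1/3 ⇒ c* = 8/(1/3) = 24.
From the budget, 6·t = 162 − 2·24 = 114, so t* = 19.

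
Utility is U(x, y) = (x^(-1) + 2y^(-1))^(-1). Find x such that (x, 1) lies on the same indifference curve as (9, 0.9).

U depends on (x, y) only through S = x^(-1) + 2y^(-1), so equal utility means equal S. At (9, 0.9): S = 7/3.
With y = 1: 2·1^(-1) = 2, so x^(-1) = 7/3 − 2 = 1/3.
Hence x = 1/(1/3) = 3.
Check: U(3, 1) = 0.4286.

x = 3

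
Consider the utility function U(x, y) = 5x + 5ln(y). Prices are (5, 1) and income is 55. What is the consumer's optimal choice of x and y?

MU_x = 5, MU_y = 5/y.
MRS = 5 ÷ (5/y).
Tangency: set MRS = p_x/p_y = 5/1 = 5.
MRS depends only on y: y = 5 ⇒ y* = 5.
From the budget, 5·x = 55 − 1·5 = 50, so x* = 10.

x* = 10, y* = 5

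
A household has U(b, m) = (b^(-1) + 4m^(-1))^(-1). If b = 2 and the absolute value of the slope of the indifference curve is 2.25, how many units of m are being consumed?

For CES with ρ = -1, MRS = (1/4)·(m/b)^2.
Setting (1/4)·(m/2)^2 = 2.25 gives (m/2)^2 = 9, so m/2 = 3 and m = 6.

m = 6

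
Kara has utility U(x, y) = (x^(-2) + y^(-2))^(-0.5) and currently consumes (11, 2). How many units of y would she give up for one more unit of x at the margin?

MRS = 8/1331

For CES with ρ = -2, MRS = (y/x)^3.
At (11, 2): MRS = 8/1331.
The indifference curve has slope −8/1331 at this bundle.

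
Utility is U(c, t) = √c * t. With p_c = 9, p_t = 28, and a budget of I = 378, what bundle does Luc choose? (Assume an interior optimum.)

MU_c = 0.5·c^(-0.5)·t and MU_t = √c.
MRS = MU_c/MU_t = (0.5)·t/c.
Tangency: set MRS = p_c/p_t = 9/28.
So (0.5)·t/c = 9/28, i.e. t = (9/14)·c.
Substitute into the budget 9·c + 28·t = 378: 27·c = 378, so c* = 14.
Then t* = (9/14)·14 = 9.

c* = 14, t* = 9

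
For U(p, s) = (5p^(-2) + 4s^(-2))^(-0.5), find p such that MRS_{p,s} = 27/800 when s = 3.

p = 10

For CES with ρ = -2, MRS = (5/4)·(s/p)^3.
Setting (5/4)·(3/p)^3 = 27/800 gives (3/p)^3 = 27/1000, so 3/p = 0.3 and p = 10.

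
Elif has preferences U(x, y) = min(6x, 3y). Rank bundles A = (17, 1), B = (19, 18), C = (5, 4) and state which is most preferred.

Evaluate utility at each bundle:
U(A) = 3.
U(B) = 54.
U(C) = 12.
Highest utility is B, so B ≻ C ≻ A.

Bundle B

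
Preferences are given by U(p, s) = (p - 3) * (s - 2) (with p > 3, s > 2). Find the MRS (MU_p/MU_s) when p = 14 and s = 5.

MRS = 3/11

MU_p = (s−2), MU_s = (p−3).
MRS = (s−2)/(p−3).
At (14, 5): MRS = 3/11.
That is, one extra unit of p is worth 3/11 units of s at the margin.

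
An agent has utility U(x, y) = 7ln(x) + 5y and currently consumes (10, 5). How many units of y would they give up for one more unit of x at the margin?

MRS = 7/50

MU_x = 7/x, MU_y = 5.
MRS = 7/x ÷ 5.
At (10, 5): MRS = 7/50.
That is, one extra unit of x is worth 7/50 units of y at the margin.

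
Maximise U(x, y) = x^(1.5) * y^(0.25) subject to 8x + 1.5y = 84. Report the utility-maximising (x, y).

MU_x = 1.5·√x·y^(0.25) and MU_y = 0.25·x^(1.5)·y^(-0.75).
MRS = MU_x/MU_y = (6)·y/x.
Tangency: set MRS = p_x/p_y = 8/1.5 = 16/3.
So (6)·y/x = 16/3, i.e. y = (8/9)·x.
Substitute into the budget 8·x + 1.5·y = 84: (28/3)·x = 84, so x* = 9.
Then y* = (8/9)·9 = 8.

x* = 9, y* = 8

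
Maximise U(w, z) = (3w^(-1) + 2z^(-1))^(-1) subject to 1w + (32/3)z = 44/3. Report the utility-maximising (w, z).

w* = 4, z* = 1

For CES with ρ = -1, MRS = (3/2)·(z/w)^2.
Tangency: set MRS = p_w/p_z = 1/(32/3) = 3/32.
So (z/w)^2 = 1/16; taking the square root, z/w = 0.25, i.e. z = 0.25·w.
Substitute into the budget 1·w + (32/3)·z = 44/3: (11/3)·w = 44/3, so w* = 4 and z* = 0.25·4 = 1.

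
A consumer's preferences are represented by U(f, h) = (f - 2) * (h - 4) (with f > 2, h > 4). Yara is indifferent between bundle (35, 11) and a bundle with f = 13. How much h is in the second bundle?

h = 25

U(35, 11) = 231.
Set U(13, h) = 231 and solve.
With f = 13: (13 − 2) = 11, so (h − 4) = 231/11 = 21.
So h = 4 + 21 = 25.
Check: U(13, 25) = 231.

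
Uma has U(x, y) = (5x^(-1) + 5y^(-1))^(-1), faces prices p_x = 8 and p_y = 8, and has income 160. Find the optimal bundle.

For CES with ρ = -1, MRS = (y/x)^2.
Tangency: set MRS = p_x/p_y = 8/8 = 1.
So (y/x)^2 = 1; taking the square root, y/x = 1, i.e. y = x.
Substitute into the budget 8·x + 8·y = 160: 16·x = 160, so x* = 10 and y* = 10.

x* = 10, y* = 10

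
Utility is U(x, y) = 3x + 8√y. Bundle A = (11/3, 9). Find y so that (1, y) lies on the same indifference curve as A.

U(11/3, 9) = 35.
Set U(1, y) = 35 and solve.
With x = 1: 8√y = 35 − 3·1 = 32, so √y = 4 and y = 16.
Check: U(1, 16) = 35.

y = 16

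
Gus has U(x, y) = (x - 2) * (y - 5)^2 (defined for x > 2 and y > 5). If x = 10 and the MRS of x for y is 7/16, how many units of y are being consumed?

y = 12

MU_x = (y−5)^2, MU_y = 2·(x−2)·(y−5).
MRS = (1/2)·(y−5)/(x−2).
Substitute x = 10: MRS = (y − 5)/16. Setting this equal to 7/16 gives y − 5 = (7/16)·16 = 7, so y = 12.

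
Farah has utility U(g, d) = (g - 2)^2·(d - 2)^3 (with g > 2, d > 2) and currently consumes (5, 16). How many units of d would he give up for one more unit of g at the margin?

MU_g = 2·(g−2)·(d−2)^3, MU_d = 3·(g−2)^2·(d−2)^2.
MRS = (2/3)·(d−2)/(g−2).
At (5, 16): MRS = 28/9.
That is, one extra unit of g is worth 28/9 units of d at the margin.

MRS = 28/9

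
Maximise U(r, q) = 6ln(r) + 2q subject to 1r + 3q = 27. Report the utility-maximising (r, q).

MU_r = 6/r, MU_q = 2.
MRS = 6/r ÷ 2.
Tangency: set MRS = p_r/p_q = 1/3.
MRS depends only on r: 3/r = 1/3 ⇒ r* = 3/(1/3) = 9.
From the budget, 3·q = 27 − 1·9 = 18, so q* = 6.

r* = 9, q* = 6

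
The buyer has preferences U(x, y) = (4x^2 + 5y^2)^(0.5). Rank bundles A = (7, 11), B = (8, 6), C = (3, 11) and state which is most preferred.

Evaluate utility at each bundle:
U(A) = 28.302.
U(B) = 20.881.
U(C) = 25.318.
Highest utility is A, so A ≻ C ≻ B.

Bundle A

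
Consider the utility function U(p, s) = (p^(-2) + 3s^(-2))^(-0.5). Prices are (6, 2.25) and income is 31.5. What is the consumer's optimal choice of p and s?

p* = 3, s* = 6

For CES with ρ = -2, MRS = (1/3)·(s/p)^3.
Tangency: set MRS = p_p/p_s = 6/2.25 = 8/3.
So (s/p)^3 = 8; taking the cube root, s/p = 2, i.e. s = 2·p.
Substitute into the budget 6·p + 2.25·s = 31.5: 10.5·p = 31.5, so p* = 3 and s* = 2·3 = 6.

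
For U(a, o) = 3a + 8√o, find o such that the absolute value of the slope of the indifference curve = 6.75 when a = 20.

o = 81

MU_a = 3, MU_o = 8/(2√o).
MRS = 3 ÷ (8/(2√o)).
MRS depends only on o: 0.75·√o = 6.75 ⇒ √o = 6.75/0.75 = 9 ⇒ o = 81.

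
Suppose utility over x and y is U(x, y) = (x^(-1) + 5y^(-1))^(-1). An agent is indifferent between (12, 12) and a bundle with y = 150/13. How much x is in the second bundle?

U depends on (x, y) only through S = x^(-1) + 5y^(-1), so equal utility means equal S. At (12, 12): S = 0.5.
With y = 150/13: 5·(150/13)^(-1) = 13/30, so x^(-1) = 0.5 − 13/30 = 1/15.
Hence x = 1/(1/15) = 15.
Check: U(15, 150/13) = 2.

x = 15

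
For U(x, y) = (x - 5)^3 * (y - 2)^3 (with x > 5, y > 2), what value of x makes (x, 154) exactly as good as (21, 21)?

x = 7

U(21, 21) = 28094464.
Set U(x, 154) = 28094464 and solve.
With y = 154: (154 − 2)^3 = 3511808, so (x − 5)^3 = 28094464/3511808 = 8.
Taking the cube root (with x > 5): x − 5 = 2, so x = 7.
Check: U(7, 154) = 28094464.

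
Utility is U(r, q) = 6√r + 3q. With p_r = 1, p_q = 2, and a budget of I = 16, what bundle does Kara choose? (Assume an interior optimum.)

r* = 4, q* = 6

MU_r = 6/(2√r), MU_q = 3.
MRS = 6/(2√r) ÷ 3.
Tangency: set MRS = p_r/p_q = 1/2 = 0.5.
MRS depends only on r: 1/√r = 0.5 ⇒ √r = 1/0.5 = 2 ⇒ r* = 4.
From the budget, 2·q = 16 − 1·4 = 12, so q* = 6.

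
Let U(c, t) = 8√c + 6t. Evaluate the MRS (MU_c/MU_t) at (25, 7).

MRS = 2/15

MU_c = 8/(2√c), MU_t = 6.
MRS = 8/(2√c) ÷ 6.
At (25, 7): MRS = 2/15.
That is, one extra unit of c is worth 2/15 units of t at the margin.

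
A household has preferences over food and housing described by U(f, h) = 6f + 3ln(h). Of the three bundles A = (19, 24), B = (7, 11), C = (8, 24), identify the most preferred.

Evaluate utility at each bundle:
U(A) = 123.534.
U(B) = 49.194.
U(C) = 57.534.
Highest utility is A, so A ≻ C ≻ B.

Bundle A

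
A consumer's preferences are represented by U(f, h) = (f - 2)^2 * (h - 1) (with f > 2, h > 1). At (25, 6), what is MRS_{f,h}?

MU_f = 2·(f−2)·(h−1), MU_h = (f−2)^2.
MRS = (2/1)·(h−1)/(f−2).
At (25, 6): MRS = 10/23.
The indifference curve has slope −10/23 at this bundle.

MRS = 10/23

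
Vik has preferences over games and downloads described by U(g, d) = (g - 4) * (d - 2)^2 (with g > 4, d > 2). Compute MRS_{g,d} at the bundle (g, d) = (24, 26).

MRS = 0.6

MU_g = (d−2)^2, MU_d = 2·(g−4)·(d−2).
MRS = (1/2)·(d−2)/(g−4).
At (24, 26): MRS = 0.6.
The indifference curve has slope −0.6 at this bundle.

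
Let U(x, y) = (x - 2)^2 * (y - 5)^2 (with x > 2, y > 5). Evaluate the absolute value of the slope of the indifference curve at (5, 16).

MRS = 11/3

MU_x = 2·(x−2)·(y−5)^2, MU_y = 2·(x−2)^2·(y−5).
MRS = (y−5)/(x−2).
At (5, 16): MRS = 11/3.
The indifference curve has slope −11/3 at this bundle.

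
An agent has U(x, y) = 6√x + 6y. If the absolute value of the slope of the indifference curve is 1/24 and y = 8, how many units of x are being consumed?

MU_x = 6/(2√x), MU_y = 6.
MRS = 6/(2√x) ÷ 6.
MRS depends only on x: 0.5/√x = 1/24 ⇒ √x = 0.5/(1/24) = 12 ⇒ x = 144.

x = 144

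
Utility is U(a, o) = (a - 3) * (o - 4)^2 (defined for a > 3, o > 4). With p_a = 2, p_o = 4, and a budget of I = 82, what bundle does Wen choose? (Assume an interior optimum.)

a* = 13, o* = 14

MU_a = (o−4)^2, MU_o = 2·(a−3)·(o−4).
MRS = (1/2)·(o−4)/(a−3).
Tangency: set MRS = p_a/p_o = 2/4 = 0.5.
So (1/2)·(o − 4)/(a − 3) = 0.5, i.e. (o − 4) = (a − 3).
Rewrite the budget in excess-of-subsistence terms: 2·(a − 3) + 4·(o − 4) = 82 − 2·3 − 4·4 = 60.
Substituting, 6·(a − 3) = 60, so a − 3 = 10 and a* = 13.
Then o − 4 = 10, so o* = 14.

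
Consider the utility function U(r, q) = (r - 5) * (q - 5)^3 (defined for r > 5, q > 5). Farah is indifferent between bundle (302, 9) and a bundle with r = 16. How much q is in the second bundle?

q = 17

U(302, 9) = 19008.
Set U(16, q) = 19008 and solve.
With r = 16: (16 − 5) = 11, so (q − 5)^3 = 19008/11 = 1728.
Taking the cube root (with q > 5): q − 5 = 12, so q = 17.
Check: U(16, 17) = 19008.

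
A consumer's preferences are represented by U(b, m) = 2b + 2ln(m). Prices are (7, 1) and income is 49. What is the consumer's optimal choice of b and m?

MU_b = 2, MU_m = 2/m.
MRS = 2 ÷ (2/m).
Tangency: set MRS = p_b/p_m = 7/1 = 7.
MRS depends only on m: m = 7 ⇒ m* = 7.
From the budget, 7·b = 49 − 1·7 = 42, so b* = 6.

b* = 6, m* = 7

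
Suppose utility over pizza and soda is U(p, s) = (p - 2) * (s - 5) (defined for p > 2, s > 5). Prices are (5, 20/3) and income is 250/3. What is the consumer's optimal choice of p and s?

p* = 6, s* = 8

MU_p = (s−5), MU_s = (p−2).
MRS = (s−5)/(p−2).
Tangency: set MRS = p_p/p_s = 5/(20/3) = 0.75.
So (s − 5)/(p − 2) = 0.75, i.e. (s − 5) = 0.75·(p − 2).
Rewrite the budget in excess-of-subsistence terms: 5·(p − 2) + (20/3)·(s − 5) = 250/3 − 5·2 − (20/3)·5 = 40.
Substituting, 10·(p − 2) = 40, so p − 2 = 4 and p* = 6.
Then s − 5 = 0.75·4 = 3, so s* = 8.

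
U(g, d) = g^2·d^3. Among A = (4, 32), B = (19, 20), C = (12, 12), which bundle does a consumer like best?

Evaluate utility at each bundle:
U(A) = 524288.
U(B) = 2888000.
U(C) = 248832.
Highest utility is B, so B ≻ A ≻ C.

Bundle B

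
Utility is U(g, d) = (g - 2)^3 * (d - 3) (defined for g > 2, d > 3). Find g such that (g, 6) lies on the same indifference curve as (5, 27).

g = 8

U(5, 27) = 648.
Set U(g, 6) = 648 and solve.
With d = 6: (6 − 3) = 3, so (g − 2)^3 = 648/3 = 216.
Taking the cube root (with g > 2): g − 2 = 6, so g = 8.
Check: U(8, 6) = 648.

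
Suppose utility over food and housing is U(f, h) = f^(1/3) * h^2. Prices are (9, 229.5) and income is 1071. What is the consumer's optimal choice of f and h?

f* = 17, h* = 4

MU_f = 1/3·f^(-2/3)·h^2 and MU_h = 2·f^(1/3)·h.
MRS = MU_f/MU_h = (1/6)·h/f.
Tangency: set MRS = p_f/p_h = 9/229.5 = 2/51.
So (1/6)·h/f = 2/51, i.e. h = (4/17)·f.
Substitute into the budget 9·f + 229.5·h = 1071: 63·f = 1071, so f* = 17.
Then h* = (4/17)·17 = 4.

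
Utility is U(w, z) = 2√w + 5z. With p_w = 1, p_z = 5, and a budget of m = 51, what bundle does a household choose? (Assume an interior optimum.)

w* = 1, z* = 10

MU_w = 2/(2√w), MU_z = 5.
MRS = 2/(2√w) ÷ 5.
Tangency: set MRS = p_w/p_z = 1/5 = 0.2.
MRS depends only on w: 0.2/√w = 0.2 ⇒ √w = 0.2/0.2 = 1 ⇒ w* = 1.
From the budget, 5·z = 51 − 1·1 = 50, so z* = 10.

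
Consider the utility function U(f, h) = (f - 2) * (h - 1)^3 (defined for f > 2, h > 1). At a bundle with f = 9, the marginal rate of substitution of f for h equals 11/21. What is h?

MU_f = (h−1)^3, MU_h = 3·(f−2)·(h−1)^2.
MRS = (1/3)·(h−1)/(f−2).
Substitute f = 9: MRS = (h − 1)/21. Setting this equal to 11/21 gives h − 1 = (11/21)·21 = 11, so h = 12.

h = 12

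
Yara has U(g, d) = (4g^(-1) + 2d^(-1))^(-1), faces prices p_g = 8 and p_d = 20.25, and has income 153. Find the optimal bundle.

g* = 9, d* = 4

For CES with ρ = -1, MRS = (4/2)·(d/g)^2.
Tangency: set MRS = p_g/p_d = 8/20.25 = 32/81.
So (d/g)^2 = 16/81; taking the square root, d/g = 4/9, i.e. d = (4/9)·g.
Substitute into the budget 8·g + 20.25·d = 153: 17·g = 153, so g* = 9 and d* = (4/9)·9 = 4.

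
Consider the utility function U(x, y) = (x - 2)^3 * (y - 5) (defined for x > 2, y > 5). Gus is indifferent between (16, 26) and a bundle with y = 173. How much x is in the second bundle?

x = 9

U(16, 26) = 57624.
Set U(x, 173) = 57624 and solve.
With y = 173: (173 − 5) = 168, so (x − 2)^3 = 57624/168 = 343.
Taking the cube root (with x > 2): x − 2 = 7, so x = 9.
Check: U(9, 173) = 57624.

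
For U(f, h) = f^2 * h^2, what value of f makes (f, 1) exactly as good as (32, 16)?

f = 512

U(32, 16) = 262144.
Set U(f, 1) = 262144 and solve.
With h = 1: 1^2 = 1, so f^2 = 262144/1 = 262144; taking the square root, f = 512.
Check: U(512, 1) = 262144.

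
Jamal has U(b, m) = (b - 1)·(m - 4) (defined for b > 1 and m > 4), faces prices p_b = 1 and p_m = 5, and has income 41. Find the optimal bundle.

MU_b = (m−4), MU_m = (b−1).
MRS = (m−4)/(b−1).
Tangency: set MRS = p_b/p_m = 1/5 = 0.2.
So (m − 4)/(b − 1) = 0.2, i.e. (m − 4) = 0.2·(b − 1).
Rewrite the budget in excess-of-subsistence terms: 1·(b − 1) + 5·(m − 4) = 41 − 1·1 − 5·4 = 20.
Substituting, 2·(b − 1) = 20, so b − 1 = 10 and b* = 11.
Then m − 4 = 0.2·10 = 2, so m* = 6.

b* = 11, m* = 6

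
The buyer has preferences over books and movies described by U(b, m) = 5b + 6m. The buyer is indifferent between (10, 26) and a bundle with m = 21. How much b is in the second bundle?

U(10, 26) = 206.
Set U(b, 21) = 206 and solve.
5b + 6·21 = 206 ⇒ 5b = 80 ⇒ b = 16.
Check: U(16, 21) = 206.

b = 16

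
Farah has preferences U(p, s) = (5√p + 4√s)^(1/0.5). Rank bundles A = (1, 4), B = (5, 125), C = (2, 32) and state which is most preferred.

Bundle B

Evaluate utility at each bundle:
U(A) = 169.000.
U(B) = 3125.000.
U(C) = 882.000.
Highest utility is B, so B ≻ C ≻ A.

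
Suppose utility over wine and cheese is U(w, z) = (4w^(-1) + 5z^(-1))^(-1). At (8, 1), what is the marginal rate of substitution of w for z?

For CES with ρ = -1, MRS = (4/5)·(z/w)^2.
At (8, 1): MRS = 1/80.
That is, one extra unit of w is worth 1/80 units of z at the margin.

MRS = 1/80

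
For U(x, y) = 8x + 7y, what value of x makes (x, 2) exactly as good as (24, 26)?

U(24, 26) = 374.
Set U(x, 2) = 374 and solve.
8x + 7·2 = 374 ⇒ 8x = 360 ⇒ x = 45.
Check: U(45, 2) = 374.

x = 45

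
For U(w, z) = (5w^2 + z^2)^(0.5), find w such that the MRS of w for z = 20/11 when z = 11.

w = 4

For CES with ρ = 2, MRS = (5/1)·(z/w)^(-1).
Setting (5/1)·(11/w)^(-1) = 20/11 gives (11/w)^(-1) = 4/11, so 11/w = 2.75 and w = 4.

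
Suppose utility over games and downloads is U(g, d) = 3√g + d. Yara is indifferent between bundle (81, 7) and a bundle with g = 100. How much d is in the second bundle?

d = 4

U(81, 7) = 34.
Set U(100, d) = 34 and solve.
With g = 100: √100 = 10, so d = 34 − 3·10 = 4.
Check: U(100, 4) = 34.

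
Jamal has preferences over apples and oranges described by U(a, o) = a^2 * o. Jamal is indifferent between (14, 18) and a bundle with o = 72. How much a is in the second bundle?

a = 7

U(14, 18) = 3528.
Set U(a, 72) = 3528 and solve.
With o = 72: a^2 = 3528/72 = 49; taking the square root, a = 7.
Check: U(7, 72) = 3528.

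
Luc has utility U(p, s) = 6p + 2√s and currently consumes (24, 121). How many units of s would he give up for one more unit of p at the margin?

MU_p = 6, MU_s = 2/(2√s).
MRS = 6 ÷ (2/(2√s)).
At (24, 121): MRS = 66.
The indifference curve has slope −66 at this bundle.

MRS = 66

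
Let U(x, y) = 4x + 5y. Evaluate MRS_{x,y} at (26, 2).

MU_x = 4, MU_y = 5, so MRS = 4/5 = 0.8 at every bundle.
At (26, 2): MRS = 0.8.
That is, one extra unit of x is worth 0.8 units of y at the margin.

MRS = 0.8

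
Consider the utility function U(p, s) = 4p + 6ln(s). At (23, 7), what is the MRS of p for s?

MRS = 14/3

MU_p = 4, MU_s = 6/s.
MRS = 4 ÷ (6/s).
At (23, 7): MRS = 14/3.
So at (23, 7) the consumer would give up 14/3 units of s for one more unit of p.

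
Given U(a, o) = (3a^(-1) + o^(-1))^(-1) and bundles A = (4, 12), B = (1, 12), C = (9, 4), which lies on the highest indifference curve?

Evaluate utility at each bundle:
U(A) = 1.200.
U(B) = 0.324.
U(C) = 1.714.
Highest utility is C, so C ≻ A ≻ B.

Bundle C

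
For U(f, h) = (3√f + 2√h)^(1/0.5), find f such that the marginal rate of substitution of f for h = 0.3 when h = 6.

f = 150

For CES with ρ = 0.5, MRS = (3/2)·√(h/f).
Setting (3/2)·√(6/f) = 0.3 gives √(6/f) = 0.2, so 6/f = 1/25 and f = 150.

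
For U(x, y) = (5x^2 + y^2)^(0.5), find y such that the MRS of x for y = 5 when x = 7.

y = 7

For CES with ρ = 2, MRS = (5/1)·(y/x)^(-1).
Setting (5/1)·(y/7)^(-1) = 5 gives (y/7)^(-1) = 1, so y/7 = 1 and y = 7.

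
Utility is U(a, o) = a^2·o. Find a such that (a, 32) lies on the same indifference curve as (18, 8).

U(18, 8) = 2592.
Set U(a, 32) = 2592 and solve.
With o = 32: a^2 = 2592/32 = 81; taking the square root, a = 9.
Check: U(9, 32) = 2592.

a = 9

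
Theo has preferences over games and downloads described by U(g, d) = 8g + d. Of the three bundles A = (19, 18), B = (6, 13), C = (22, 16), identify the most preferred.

Bundle C

Evaluate utility at each bundle:
U(A) = 170.
U(B) = 61.
U(C) = 192.
Highest utility is C, so C ≻ A ≻ B.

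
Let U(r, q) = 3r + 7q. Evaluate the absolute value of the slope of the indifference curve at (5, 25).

MU_r = 3, MU_q = 7, so MRS = 3/7 at every bundle.
At (5, 25): MRS = 3/7.
The indifference curve has slope −3/7 at this bundle.

MRS = 3/7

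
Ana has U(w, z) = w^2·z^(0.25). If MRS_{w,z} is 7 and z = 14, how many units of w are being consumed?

w = 16

MU_w = 2·w·z^(0.25) and MU_z = 0.25·w^2·z^(-0.75).
MRS = MU_w/MU_z = (8)·z/w.
Substitute z = 14: MRS = 112/w. Setting 112/w = 7 gives w = 112/7 = 16.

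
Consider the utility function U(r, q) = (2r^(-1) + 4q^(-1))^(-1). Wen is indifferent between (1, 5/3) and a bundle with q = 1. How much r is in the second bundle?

U depends on (r, q) only through S = 2r^(-1) + 4q^(-1), so equal utility means equal S. At (1, 5/3): S = 4.4.
With q = 1: 4·1^(-1) = 4, so 2r^(-1) = 4.4 − 4 = 0.4, i.e. r^(-1) = 0.2.
Hence r = 1/0.2 = 5.
Check: U(5, 1) = 0.2273.

r = 5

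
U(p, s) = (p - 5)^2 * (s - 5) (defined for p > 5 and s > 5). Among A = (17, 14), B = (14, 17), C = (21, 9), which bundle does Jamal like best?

Evaluate utility at each bundle:
U(A) = 1296.
U(B) = 972.
U(C) = 1024.
Highest utility is A, so A ≻ C ≻ B.

Bundle A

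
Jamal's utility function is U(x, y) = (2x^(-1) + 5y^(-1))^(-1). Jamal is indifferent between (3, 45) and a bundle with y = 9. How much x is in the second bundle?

x = 9

U depends on (x, y) only through S = 2x^(-1) + 5y^(-1), so equal utility means equal S. At (3, 45): S = 7/9.
With y = 9: 5·9^(-1) = 5/9, so 2x^(-1) = 7/9 − 5/9 = 2/9, i.e. x^(-1) = 1/9.
Hence x = 1/(1/9) = 9.
Check: U(9, 9) = 1.2857.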